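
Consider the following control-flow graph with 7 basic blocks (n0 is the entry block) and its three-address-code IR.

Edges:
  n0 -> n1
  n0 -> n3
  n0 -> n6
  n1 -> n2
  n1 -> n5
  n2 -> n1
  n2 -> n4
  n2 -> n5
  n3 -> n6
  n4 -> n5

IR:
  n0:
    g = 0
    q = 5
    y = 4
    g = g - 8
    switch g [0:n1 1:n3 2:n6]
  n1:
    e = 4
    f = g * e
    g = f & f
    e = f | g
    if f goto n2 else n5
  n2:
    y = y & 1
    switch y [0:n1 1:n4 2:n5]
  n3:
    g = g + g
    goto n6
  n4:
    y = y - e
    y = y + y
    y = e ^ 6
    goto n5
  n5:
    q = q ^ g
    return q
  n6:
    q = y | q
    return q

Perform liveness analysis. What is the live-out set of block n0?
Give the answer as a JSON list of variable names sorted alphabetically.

Per-block:
  n0: {g,q,y} / ∅
  n1: {e,f,g} / {g}
  n2: {y} / {y}
  n3: {g} / {g}
  n4: {y} / {e,y}
  n5: {q} / {g,q}
  n6: {q} / {q,y}

Liveness:
  live n0: ∅→{g,q,y}
  live n1: {g,q,y}→{e,g,q,y}
  live n2: {e,g,q,y}→{e,g,q,y}
  live n3: {g,q,y}→{q,y}
  live n4: {e,g,q,y}→{g,q}
  live n5: {g,q}→∅
  live n6: {q,y}→∅

live-out(n0) = ["g", "q", "y"]

Answer: ["g", "q", "y"]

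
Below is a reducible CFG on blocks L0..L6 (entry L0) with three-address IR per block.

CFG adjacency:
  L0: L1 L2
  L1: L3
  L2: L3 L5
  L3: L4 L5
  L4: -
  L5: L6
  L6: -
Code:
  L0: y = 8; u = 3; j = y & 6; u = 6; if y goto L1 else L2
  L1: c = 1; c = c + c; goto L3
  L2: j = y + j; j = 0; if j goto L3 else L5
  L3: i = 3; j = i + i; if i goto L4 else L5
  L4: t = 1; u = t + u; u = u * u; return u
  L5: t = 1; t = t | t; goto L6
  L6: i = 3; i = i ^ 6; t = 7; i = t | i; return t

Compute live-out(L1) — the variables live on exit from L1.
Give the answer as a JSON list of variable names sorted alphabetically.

Answer: ["u"]

Analysis:
Block summaries:
  L0: {j,u,y} / ∅
  L1: {c} / ∅
  L2: {j} / {j,y}
  L3: {i,j} / ∅
  L4: {t,u} / {u}
  L5: {t} / ∅
  L6: {i,t} / ∅

Backward fixpoint:
  live L0: ∅→{j,u,y}
  live L1: {u}→{u}
  live L2: {j,u,y}→{u}
  live L3: {u}→{u}
  live L4: {u}→∅
  live L5: ∅→∅
  live L6: ∅→∅

live-out(L1) = ["u"]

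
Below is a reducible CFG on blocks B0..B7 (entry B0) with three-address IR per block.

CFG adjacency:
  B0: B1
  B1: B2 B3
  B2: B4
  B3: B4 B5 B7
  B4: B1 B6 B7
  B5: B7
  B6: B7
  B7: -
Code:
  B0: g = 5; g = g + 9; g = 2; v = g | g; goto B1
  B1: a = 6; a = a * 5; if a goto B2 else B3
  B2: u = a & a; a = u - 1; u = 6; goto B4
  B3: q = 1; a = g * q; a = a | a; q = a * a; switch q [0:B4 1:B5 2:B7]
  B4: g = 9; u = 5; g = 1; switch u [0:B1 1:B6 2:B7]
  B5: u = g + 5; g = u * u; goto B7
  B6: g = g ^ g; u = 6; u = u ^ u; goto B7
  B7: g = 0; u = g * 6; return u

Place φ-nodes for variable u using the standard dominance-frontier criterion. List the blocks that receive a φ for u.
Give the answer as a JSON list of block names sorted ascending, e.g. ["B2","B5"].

idom tree: B1←B0 B2←B1 B3←B1 B4←B1 B5←B3 B6←B4 B7←B1
Dom∩ at merges:
  B1: preds {B0,B4}: {B0} ∩ {B0,B1,B4} = {B0}; idom=B0
  B4: preds {B2,B3}: {B0,B1,B2} ∩ {B0,B1,B3} = {B0,B1}; idom=B1
  B7: preds {B3,B4,B5,B6}: {B0,B1,B3} ∩ {B0,B1,B4} ∩ {B0,B1,B3,B5} ∩ {B0,B1,B4,B6} = {B0,B1}; idom=B1

DF walk-up:
  join B1 pred B0: · stop@B0
  join B1 pred B4: B4→B1 stop@B0
  join B4 pred B2: B2 stop@B1
  join B4 pred B3: B3 stop@B1
  join B7 pred B3: B3 stop@B1
  join B7 pred B4: B4 stop@B1
  join B7 pred B5: B5→B3 stop@B1
  join B7 pred B6: B6→B4 stop@B1
  DF(B0)=∅
  DF(B1)={B1}
  DF(B2)={B4}
  DF(B3)={B4,B7}
  DF(B4)={B1,B7}
  DF(B5)={B7}
  DF(B6)={B7}
  DF(B7)=∅

φ for u: defs {B2,B4,B5,B6,B7}
  DF⁺ = {B1,B4,B7}

Answer: ["B1", "B4", "B7"]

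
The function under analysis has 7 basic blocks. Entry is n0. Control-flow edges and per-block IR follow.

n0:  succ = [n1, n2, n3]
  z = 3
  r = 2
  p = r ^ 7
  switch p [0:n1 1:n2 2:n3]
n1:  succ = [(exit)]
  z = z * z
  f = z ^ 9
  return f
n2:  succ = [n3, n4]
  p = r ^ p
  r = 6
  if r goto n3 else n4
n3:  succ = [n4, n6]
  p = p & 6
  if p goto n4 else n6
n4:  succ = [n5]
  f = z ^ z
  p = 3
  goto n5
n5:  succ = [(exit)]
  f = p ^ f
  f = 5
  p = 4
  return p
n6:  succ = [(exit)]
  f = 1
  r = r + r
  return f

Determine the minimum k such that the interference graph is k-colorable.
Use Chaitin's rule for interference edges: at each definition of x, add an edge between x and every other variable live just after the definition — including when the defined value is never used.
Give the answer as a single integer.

Answer: 3

Working:
Block summaries:
  n0: def={p,r,z} ue=∅
  n1: def={f,z} ue={z}
  n2: def={p,r} ue={p,r}
  n3: def={p} ue={p}
  n4: def={f,p} ue={z}
  n5: def={f,p} ue={f,p}
  n6: def={f,r} ue={r}

Liveness:
  n0 li=∅ lo={p,r,z}
  n1 li={z} lo=∅
  n2 li={p,r,z} lo={p,r,z}
  n3 li={p,r,z} lo={r,z}
  n4 li={z} lo={f,p}
  n5 li={f,p} lo=∅
  n6 li={r} lo=∅

Conflict graph:
  f↔{p,r}
  p↔{f,r,z}
  r↔{f,p,z}
  z↔{p,r}

Colouring:
  clique {f,p,r} ⇒ need ≥ 3
  3-colouring: R0={p}  R1={r}  R2={f,z}
  χ = 3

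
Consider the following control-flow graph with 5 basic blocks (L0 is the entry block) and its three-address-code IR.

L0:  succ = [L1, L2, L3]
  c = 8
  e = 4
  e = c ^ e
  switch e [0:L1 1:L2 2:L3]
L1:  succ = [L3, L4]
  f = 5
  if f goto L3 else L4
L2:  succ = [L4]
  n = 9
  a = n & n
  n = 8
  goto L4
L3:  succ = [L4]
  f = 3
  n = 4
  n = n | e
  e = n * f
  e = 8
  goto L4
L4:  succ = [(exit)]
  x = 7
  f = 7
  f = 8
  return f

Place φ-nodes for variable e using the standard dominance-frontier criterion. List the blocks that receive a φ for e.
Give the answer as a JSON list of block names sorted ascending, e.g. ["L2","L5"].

Answer: ["L4"]

Derivation:
idom tree: L1←L0 L2←L0 L3←L0 L4←L0
Dom∩ at merges:
  L3: preds {L0,L1}: {L0} ∩ {L0,L1} = {L0}; idom=L0
  L4: preds {L1,L2,L3}: {L0,L1} ∩ {L0,L2} ∩ {L0,L3} = {L0}; idom=L0

DF derivation:
  L3←L0: walk · to L0
  L3←L1: walk L1 to L0
  L4←L1: walk L1 to L0
  L4←L2: walk L2 to L0
  L4←L3: walk L3 to L0
  L0 → ∅
  L1 → {L3,L4}
  L2 → {L4}
  L3 → {L4}
  L4 → ∅

φ for e: defs {L0,L3}
  DF⁺ = {L4}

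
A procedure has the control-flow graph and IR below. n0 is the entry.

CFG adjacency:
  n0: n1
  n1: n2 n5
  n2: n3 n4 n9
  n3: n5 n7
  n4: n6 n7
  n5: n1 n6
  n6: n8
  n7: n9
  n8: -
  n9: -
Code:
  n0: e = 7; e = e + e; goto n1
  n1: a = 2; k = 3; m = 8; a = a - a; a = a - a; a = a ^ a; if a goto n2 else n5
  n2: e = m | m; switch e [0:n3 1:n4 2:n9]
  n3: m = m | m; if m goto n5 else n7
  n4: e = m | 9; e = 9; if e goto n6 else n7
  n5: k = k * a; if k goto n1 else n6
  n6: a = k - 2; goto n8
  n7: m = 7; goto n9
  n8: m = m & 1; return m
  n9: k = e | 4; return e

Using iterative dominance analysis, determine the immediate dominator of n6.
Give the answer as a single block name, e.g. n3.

Answer: n1

Working:
idom tree: n1←n0 n2←n1 n3←n2 n4←n2 n5←n1 n6←n1 n7←n2 n8←n6 n9←n2
Dom at joins:
  n1: preds {n0,n5}: {n0} ∩ {n0,n1,n5} = {n0}; idom=n0
  n5: preds {n1,n3}: {n0,n1} ∩ {n0,n1,n2,n3} = {n0,n1}; idom=n1
  n6: preds {n4,n5}: {n0,n1,n2,n4} ∩ {n0,n1,n5} = {n0,n1}; idom=n1
  n7: preds {n3,n4}: {n0,n1,n2,n3} ∩ {n0,n1,n2,n4} = {n0,n1,n2}; idom=n2
  n9: preds {n2,n7}: {n0,n1,n2} ∩ {n0,n1,n2,n7} = {n0,n1,n2}; idom=n2

idom(n6) = n1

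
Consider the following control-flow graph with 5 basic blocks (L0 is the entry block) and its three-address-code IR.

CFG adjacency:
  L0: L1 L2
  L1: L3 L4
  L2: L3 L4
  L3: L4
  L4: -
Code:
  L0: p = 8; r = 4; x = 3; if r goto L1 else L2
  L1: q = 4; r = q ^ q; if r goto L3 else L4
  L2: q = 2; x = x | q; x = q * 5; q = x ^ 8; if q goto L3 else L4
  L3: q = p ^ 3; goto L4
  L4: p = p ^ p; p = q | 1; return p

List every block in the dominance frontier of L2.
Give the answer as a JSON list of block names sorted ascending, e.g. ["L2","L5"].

Answer: ["L3", "L4"]

Analysis:
idom tree: L1←L0 L2←L0 L3←L0 L4←L0
Join-block Dom:
  L3: preds {L1,L2}: {L0,L1} ∩ {L0,L2} = {L0}; idom=L0
  L4: preds {L1,L2,L3}: {L0,L1} ∩ {L0,L2} ∩ {L0,L3} = {L0}; idom=L0

DF walk-up:
  L3←L1: walk L1 to L0
  L3←L2: walk L2 to L0
  L4←L1: walk L1 to L0
  L4←L2: walk L2 to L0
  L4←L3: walk L3 to L0
  L0: DF=∅
  L1: DF={L3,L4}
  L2: DF={L3,L4}
  L3: DF={L4}
  L4: DF=∅

DF(L2) = ["L3", "L4"]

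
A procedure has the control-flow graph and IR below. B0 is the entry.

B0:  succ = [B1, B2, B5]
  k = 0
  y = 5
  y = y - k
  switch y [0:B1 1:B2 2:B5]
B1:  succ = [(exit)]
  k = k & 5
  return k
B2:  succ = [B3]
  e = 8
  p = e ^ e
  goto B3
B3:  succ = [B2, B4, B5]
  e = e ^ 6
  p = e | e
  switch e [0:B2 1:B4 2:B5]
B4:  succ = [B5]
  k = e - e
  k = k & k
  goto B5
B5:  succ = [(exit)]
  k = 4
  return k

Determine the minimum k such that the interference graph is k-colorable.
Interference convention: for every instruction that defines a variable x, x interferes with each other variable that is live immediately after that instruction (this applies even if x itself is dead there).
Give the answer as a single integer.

Answer: 2

Working:
Per-block:
  B0: def={k,y} ue=∅
  B1: def={k} ue={k}
  B2: def={e,p} ue=∅
  B3: def={e,p} ue={e}
  B4: def={k} ue={e}
  B5: def={k} ue=∅

Liveness:
  live B0: ∅→{k}
  live B1: {k}→∅
  live B2: ∅→{e}
  live B3: {e}→{e}
  live B4: {e}→∅
  live B5: ∅→∅

Interfere edges:
  e: {p}
  k: {y}
  p: {e}
  y: {k}

Registers:
  lower bound: {e,p} mutually conflict ⇒ χ ≥ 2
  2-colouring: R0={e,k}  R1={p,y}
  χ = 2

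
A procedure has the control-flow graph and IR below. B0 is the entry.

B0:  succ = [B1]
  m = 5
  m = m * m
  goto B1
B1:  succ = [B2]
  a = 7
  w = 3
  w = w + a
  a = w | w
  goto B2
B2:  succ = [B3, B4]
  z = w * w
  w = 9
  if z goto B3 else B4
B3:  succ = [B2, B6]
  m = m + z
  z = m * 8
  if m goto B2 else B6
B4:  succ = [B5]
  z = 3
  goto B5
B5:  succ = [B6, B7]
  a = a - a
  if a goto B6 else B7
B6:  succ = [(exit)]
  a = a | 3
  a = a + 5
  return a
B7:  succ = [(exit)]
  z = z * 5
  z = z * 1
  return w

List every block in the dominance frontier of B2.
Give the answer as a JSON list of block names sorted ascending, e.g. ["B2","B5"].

Answer: ["B2"]

Working:
idom tree: B1←B0 B2←B1 B3←B2 B4←B2 B5←B4 B6←B2 B7←B5
Join-block Dom:
  B2: preds {B1,B3}: {B0,B1} ∩ {B0,B1,B2,B3} = {B0,B1}; idom=B1
  B6: preds {B3,B5}: {B0,B1,B2,B3} ∩ {B0,B1,B2,B4,B5} = {B0,B1,B2}; idom=B2

Frontier:
  B2←B1: walk · to B1
  B2←B3: walk B3→B2 to B1
  B6←B3: walk B3 to B2
  B6←B5: walk B5→B4 to B2
  DF(B0)=∅
  DF(B1)=∅
  DF(B2)={B2}
  DF(B3)={B2,B6}
  DF(B4)={B6}
  DF(B5)={B6}
  DF(B6)=∅
  DF(B7)=∅

DF(B2) = ["B2"]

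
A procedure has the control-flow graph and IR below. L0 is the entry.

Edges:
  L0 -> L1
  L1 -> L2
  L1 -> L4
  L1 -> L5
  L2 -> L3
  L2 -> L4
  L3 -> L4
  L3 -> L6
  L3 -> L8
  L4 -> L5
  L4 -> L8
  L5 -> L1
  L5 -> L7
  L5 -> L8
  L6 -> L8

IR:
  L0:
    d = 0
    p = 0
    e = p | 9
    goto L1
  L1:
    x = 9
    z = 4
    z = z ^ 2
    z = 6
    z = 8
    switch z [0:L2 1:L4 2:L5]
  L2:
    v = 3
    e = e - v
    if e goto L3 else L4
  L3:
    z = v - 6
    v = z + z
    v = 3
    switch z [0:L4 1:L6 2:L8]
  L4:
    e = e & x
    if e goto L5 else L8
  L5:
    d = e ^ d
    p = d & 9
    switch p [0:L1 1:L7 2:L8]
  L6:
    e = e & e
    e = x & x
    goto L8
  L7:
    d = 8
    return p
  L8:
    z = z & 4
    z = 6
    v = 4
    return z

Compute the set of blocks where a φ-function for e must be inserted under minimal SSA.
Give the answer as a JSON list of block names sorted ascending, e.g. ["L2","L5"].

Answer: ["L1", "L4", "L5", "L8"]

Derivation:
idom tree: L1←L0 L2←L1 L3←L2 L4←L1 L5←L1 L6←L3 L7←L5 L8←L1
Join-block Dom:
  L1: preds {L0,L5}: {L0} ∩ {L0,L1,L5} = {L0}; idom=L0
  L4: preds {L1,L2,L3}: {L0,L1} ∩ {L0,L1,L2} ∩ {L0,L1,L2,L3} = {L0,L1}; idom=L1
  L5: preds {L1,L4}: {L0,L1} ∩ {L0,L1,L4} = {L0,L1}; idom=L1
  L8: preds {L3,L4,L5,L6}: {L0,L1,L2,L3} ∩ {L0,L1,L4} ∩ {L0,L1,L5} ∩ {L0,L1,L2,L3,L6} = {L0,L1}; idom=L1

DF derivation:
  L1←L0: walk · to L0
  L1←L5: walk L5→L1 to L0
  L4←L1: walk · to L1
  L4←L2: walk L2 to L1
  L4←L3: walk L3→L2 to L1
  L5←L1: walk · to L1
  L5←L4: walk L4 to L1
  L8←L3: walk L3→L2 to L1
  L8←L4: walk L4 to L1
  L8←L5: walk L5 to L1
  L8←L6: walk L6→L3→L2 to L1
  DF(L0)=∅
  DF(L1)={L1}
  DF(L2)={L4,L8}
  DF(L3)={L4,L8}
  DF(L4)={L5,L8}
  DF(L5)={L1,L8}
  DF(L6)={L8}
  DF(L7)=∅
  DF(L8)=∅

φ for e: defs {L0,L2,L4,L6}
  DF⁺ = {L1,L4,L5,L8}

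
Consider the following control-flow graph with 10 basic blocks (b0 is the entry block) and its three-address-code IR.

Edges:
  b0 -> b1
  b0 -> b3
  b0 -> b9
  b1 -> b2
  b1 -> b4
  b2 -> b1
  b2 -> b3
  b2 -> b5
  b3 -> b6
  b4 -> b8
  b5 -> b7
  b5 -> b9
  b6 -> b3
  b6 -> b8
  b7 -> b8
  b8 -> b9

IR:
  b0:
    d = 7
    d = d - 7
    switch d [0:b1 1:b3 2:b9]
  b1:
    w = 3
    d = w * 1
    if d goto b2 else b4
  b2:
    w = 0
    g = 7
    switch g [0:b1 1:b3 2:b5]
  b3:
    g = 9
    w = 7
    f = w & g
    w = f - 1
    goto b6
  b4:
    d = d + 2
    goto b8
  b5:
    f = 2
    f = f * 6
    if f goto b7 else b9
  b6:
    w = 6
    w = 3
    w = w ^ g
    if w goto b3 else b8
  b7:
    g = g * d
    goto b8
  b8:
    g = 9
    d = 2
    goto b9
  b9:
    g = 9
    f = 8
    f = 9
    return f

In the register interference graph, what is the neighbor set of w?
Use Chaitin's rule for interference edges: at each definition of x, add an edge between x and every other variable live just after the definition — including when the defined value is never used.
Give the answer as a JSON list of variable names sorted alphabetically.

Answer: ["d", "g"]

Analysis:
def/use:
  b0: def={d} ue=∅
  b1: def={d,w} ue=∅
  b2: def={g,w} ue=∅
  b3: def={f,g,w} ue=∅
  b4: def={d} ue={d}
  b5: def={f} ue=∅
  b6: def={w} ue={g}
  b7: def={g} ue={d,g}
  b8: def={d,g} ue=∅
  b9: def={f,g} ue=∅

Live sets:
  b0 li=∅ lo=∅
  b1 li=∅ lo={d}
  b2 li={d} lo={d,g}
  b3 li=∅ lo={g}
  b4 li={d} lo=∅
  b5 li={d,g} lo={d,g}
  b6 li={g} lo=∅
  b7 li={d,g} lo=∅
  b8 li=∅ lo=∅
  b9 li=∅ lo=∅

Interfere edges:
  d↔{f,g,w}
  f↔{d,g}
  g↔{d,f,w}
  w↔{d,g}

N(w) = ["d", "g"]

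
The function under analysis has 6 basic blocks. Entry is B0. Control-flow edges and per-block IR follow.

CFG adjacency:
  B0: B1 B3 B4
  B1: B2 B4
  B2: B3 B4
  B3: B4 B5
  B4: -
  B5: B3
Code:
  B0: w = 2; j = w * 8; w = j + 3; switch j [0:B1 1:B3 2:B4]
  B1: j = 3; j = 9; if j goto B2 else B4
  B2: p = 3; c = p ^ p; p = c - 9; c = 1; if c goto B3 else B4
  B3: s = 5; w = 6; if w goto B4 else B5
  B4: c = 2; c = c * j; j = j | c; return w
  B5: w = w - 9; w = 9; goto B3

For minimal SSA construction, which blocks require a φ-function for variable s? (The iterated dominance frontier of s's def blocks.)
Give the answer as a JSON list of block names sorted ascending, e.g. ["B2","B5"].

idom tree: B1←B0 B2←B1 B3←B0 B4←B0 B5←B3
Dom∩ at merges:
  B3: preds {B0,B2,B5}: {B0} ∩ {B0,B1,B2} ∩ {B0,B3,B5} = {B0}; idom=B0
  B4: preds {B0,B1,B2,B3}: {B0} ∩ {B0,B1} ∩ {B0,B1,B2} ∩ {B0,B3} = {B0}; idom=B0

Frontier:
  B3←B0: walk · to B0
  B3←B2: walk B2→B1 to B0
  B3←B5: walk B5→B3 to B0
  B4←B0: walk · to B0
  B4←B1: walk B1 to B0
  B4←B2: walk B2→B1 to B0
  B4←B3: walk B3 to B0
  B0 → ∅
  B1 → {B3,B4}
  B2 → {B3,B4}
  B3 → {B3,B4}
  B4 → ∅
  B5 → {B3}

φ for s: defs {B3}
  DF⁺ = {B3,B4}

Answer: ["B3", "B4"]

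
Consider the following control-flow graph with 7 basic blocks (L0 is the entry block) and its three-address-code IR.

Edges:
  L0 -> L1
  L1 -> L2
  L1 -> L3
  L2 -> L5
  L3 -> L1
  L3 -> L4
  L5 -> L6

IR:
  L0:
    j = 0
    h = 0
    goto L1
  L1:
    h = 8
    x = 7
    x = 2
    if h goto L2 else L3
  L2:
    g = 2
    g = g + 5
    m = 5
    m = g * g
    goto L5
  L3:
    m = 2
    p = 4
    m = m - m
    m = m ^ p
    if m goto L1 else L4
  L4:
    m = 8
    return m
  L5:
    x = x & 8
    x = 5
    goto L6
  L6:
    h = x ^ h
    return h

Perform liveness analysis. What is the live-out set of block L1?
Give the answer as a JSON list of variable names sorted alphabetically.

Block summaries:
  L0: {h,j} / ∅
  L1: {h,x} / ∅
  L2: {g,m} / ∅
  L3: {m,p} / ∅
  L4: {m} / ∅
  L5: {x} / {x}
  L6: {h} / {h,x}

Backward fixpoint:
  L0: in=∅ out=∅
  L1: in=∅ out={h,x}
  L2: in={h,x} out={h,x}
  L3: in=∅ out=∅
  L4: in=∅ out=∅
  L5: in={h,x} out={h,x}
  L6: in={h,x} out=∅

live-out(L1) = ["h", "x"]

Answer: ["h", "x"]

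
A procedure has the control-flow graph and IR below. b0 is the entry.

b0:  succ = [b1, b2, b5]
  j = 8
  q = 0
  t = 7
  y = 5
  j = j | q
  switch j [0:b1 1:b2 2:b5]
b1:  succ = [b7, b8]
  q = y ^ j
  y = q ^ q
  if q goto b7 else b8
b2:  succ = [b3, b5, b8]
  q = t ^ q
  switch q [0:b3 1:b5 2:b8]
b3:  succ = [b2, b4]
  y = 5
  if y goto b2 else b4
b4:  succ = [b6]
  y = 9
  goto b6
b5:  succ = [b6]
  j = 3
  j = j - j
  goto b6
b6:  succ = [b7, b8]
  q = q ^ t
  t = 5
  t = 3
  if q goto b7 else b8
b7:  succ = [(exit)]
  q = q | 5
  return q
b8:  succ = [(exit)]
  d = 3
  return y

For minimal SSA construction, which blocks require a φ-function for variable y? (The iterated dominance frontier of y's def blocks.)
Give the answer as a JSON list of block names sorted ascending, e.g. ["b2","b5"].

idom tree: b1←b0 b2←b0 b3←b2 b4←b3 b5←b0 b6←b0 b7←b0 b8←b0
Join-block Dom:
  b2: preds {b0,b3}: {b0} ∩ {b0,b2,b3} = {b0}; idom=b0
  b5: preds {b0,b2}: {b0} ∩ {b0,b2} = {b0}; idom=b0
  b6: preds {b4,b5}: {b0,b2,b3,b4} ∩ {b0,b5} = {b0}; idom=b0
  b7: preds {b1,b6}: {b0,b1} ∩ {b0,b6} = {b0}; idom=b0
  b8: preds {b1,b2,b6}: {b0,b1} ∩ {b0,b2} ∩ {b0,b6} = {b0}; idom=b0

Frontier:
  b2←b0: walk · to b0
  b2←b3: walk b3→b2 to b0
  b5←b0: walk · to b0
  b5←b2: walk b2 to b0
  b6←b4: walk b4→b3→b2 to b0
  b6←b5: walk b5 to b0
  b7←b1: walk b1 to b0
  b7←b6: walk b6 to b0
  b8←b1: walk b1 to b0
  b8←b2: walk b2 to b0
  b8←b6: walk b6 to b0
  b0 → ∅
  b1 → {b7,b8}
  b2 → {b2,b5,b6,b8}
  b3 → {b2,b6}
  b4 → {b6}
  b5 → {b6}
  b6 → {b7,b8}
  b7 → ∅
  b8 → ∅

φ for y: defs {b0,b1,b3,b4}
  DF⁺ = {b2,b5,b6,b7,b8}

Answer: ["b2", "b5", "b6", "b7", "b8"]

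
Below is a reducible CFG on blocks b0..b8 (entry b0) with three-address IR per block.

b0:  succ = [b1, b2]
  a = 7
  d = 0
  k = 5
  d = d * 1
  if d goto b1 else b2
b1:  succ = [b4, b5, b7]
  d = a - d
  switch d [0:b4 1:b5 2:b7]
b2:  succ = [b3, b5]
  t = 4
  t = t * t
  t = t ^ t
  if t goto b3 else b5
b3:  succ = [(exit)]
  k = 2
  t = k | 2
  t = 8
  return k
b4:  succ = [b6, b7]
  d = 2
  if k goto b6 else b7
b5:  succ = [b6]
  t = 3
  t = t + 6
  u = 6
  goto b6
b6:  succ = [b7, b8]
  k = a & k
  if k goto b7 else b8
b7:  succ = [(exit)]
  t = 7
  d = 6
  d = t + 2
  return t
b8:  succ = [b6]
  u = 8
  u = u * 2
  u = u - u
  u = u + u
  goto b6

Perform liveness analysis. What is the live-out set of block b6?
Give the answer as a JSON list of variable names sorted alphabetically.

Answer: ["a", "k"]

Analysis:
def/use:
  b0: def={a,d,k} ue=∅
  b1: def={d} ue={a,d}
  b2: def={t} ue=∅
  b3: def={k,t} ue=∅
  b4: def={d} ue={k}
  b5: def={t,u} ue=∅
  b6: def={k} ue={a,k}
  b7: def={d,t} ue=∅
  b8: def={u} ue=∅

Live sets:
  b0: in=∅ out={a,d,k}
  b1: in={a,d,k} out={a,k}
  b2: in={a,k} out={a,k}
  b3: in=∅ out=∅
  b4: in={a,k} out={a,k}
  b5: in={a,k} out={a,k}
  b6: in={a,k} out={a,k}
  b7: in=∅ out=∅
  b8: in={a,k} out={a,k}

live-out(b6) = ["a", "k"]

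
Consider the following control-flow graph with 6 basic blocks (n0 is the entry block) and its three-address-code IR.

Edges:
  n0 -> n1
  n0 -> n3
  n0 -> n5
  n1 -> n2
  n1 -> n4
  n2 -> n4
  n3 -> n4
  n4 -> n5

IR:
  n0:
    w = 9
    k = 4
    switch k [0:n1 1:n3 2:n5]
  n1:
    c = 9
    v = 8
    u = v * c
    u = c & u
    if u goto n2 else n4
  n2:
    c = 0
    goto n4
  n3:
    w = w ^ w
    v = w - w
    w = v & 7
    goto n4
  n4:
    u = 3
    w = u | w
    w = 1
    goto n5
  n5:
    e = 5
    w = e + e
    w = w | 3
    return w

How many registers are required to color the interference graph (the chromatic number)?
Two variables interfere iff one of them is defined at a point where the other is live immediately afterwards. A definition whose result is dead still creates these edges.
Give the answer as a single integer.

Answer: 3

Analysis:
def/use:
  n0: {k,w} / ∅
  n1: {c,u,v} / ∅
  n2: {c} / ∅
  n3: {v,w} / {w}
  n4: {u,w} / {w}
  n5: {e,w} / ∅

Live sets:
  n0 li=∅ lo={w}
  n1 li={w} lo={w}
  n2 li={w} lo={w}
  n3 li={w} lo={w}
  n4 li={w} lo=∅
  n5 li=∅ lo=∅

Interference:
  c: {u,v,w}
  e: ∅
  k: {w}
  u: {c,w}
  v: {c,w}
  w: {c,k,u,v}

Registers:
  {c,u,w} pairwise interfere (3-clique) ⇒ χ ≥ 3
  3-colouring: r0={e,w}  r1={c,k}  r2={u,v}
  χ = 3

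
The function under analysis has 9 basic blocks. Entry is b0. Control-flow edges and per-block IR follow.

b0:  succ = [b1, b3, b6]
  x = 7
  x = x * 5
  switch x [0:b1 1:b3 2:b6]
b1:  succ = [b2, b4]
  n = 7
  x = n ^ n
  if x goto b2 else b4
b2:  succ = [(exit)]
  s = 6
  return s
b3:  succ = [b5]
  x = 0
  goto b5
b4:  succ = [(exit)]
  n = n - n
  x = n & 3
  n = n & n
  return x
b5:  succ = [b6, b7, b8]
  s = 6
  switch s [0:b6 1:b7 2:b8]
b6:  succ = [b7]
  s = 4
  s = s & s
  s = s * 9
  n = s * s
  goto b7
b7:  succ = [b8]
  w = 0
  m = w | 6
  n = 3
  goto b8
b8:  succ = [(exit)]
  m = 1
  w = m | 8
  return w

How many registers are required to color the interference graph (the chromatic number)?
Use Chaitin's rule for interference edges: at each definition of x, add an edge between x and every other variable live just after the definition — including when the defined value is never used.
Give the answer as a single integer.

Block summaries:
  b0: def={x} ue=∅
  b1: def={n,x} ue=∅
  b2: def={s} ue=∅
  b3: def={x} ue=∅
  b4: def={n,x} ue={n}
  b5: def={s} ue=∅
  b6: def={n,s} ue=∅
  b7: def={m,n,w} ue=∅
  b8: def={m,w} ue=∅

Live sets:
  b0 li=∅ lo=∅
  b1 li=∅ lo={n}
  b2 li=∅ lo=∅
  b3 li=∅ lo=∅
  b4 li={n} lo=∅
  b5 li=∅ lo=∅
  b6 li=∅ lo=∅
  b7 li=∅ lo=∅
  b8 li=∅ lo=∅

Conflict graph:
  m: ∅
  n: {x}
  s: ∅
  w: ∅
  x: {n}

Chromatic number:
  lower bound: {n,x} mutually conflict ⇒ χ ≥ 2
  2-colouring: R0={m,n,s,w}  R1={x}
  χ = 2

Answer: 2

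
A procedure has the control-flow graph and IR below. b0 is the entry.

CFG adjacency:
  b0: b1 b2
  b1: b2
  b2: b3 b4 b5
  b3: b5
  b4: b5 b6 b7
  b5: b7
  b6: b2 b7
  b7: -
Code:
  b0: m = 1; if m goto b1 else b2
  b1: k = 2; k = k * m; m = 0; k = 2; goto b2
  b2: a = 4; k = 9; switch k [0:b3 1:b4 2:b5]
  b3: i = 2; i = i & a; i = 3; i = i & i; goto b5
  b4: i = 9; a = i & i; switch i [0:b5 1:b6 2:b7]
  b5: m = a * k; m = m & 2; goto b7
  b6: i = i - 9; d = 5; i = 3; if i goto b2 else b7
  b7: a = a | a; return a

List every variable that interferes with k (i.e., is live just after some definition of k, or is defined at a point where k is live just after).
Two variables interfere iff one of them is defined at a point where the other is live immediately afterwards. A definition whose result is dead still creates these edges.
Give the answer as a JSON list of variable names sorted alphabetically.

Answer: ["a", "i", "m"]

Derivation:
Block summaries:
  b0: def={m} ue=∅
  b1: def={k,m} ue={m}
  b2: def={a,k} ue=∅
  b3: def={i} ue={a}
  b4: def={a,i} ue=∅
  b5: def={m} ue={a,k}
  b6: def={d,i} ue={i}
  b7: def={a} ue={a}

Liveness:
  b0 li=∅ lo={m}
  b1 li={m} lo=∅
  b2 li=∅ lo={a,k}
  b3 li={a,k} lo={a,k}
  b4 li={k} lo={a,i,k}
  b5 li={a,k} lo={a}
  b6 li={a,i} lo={a}
  b7 li={a} lo=∅

Conflict graph:
  a — {d,i,k,m}
  d — {a}
  i — {a,k}
  k — {a,i,m}
  m — {a,k}

N(k) = ["a", "i", "m"]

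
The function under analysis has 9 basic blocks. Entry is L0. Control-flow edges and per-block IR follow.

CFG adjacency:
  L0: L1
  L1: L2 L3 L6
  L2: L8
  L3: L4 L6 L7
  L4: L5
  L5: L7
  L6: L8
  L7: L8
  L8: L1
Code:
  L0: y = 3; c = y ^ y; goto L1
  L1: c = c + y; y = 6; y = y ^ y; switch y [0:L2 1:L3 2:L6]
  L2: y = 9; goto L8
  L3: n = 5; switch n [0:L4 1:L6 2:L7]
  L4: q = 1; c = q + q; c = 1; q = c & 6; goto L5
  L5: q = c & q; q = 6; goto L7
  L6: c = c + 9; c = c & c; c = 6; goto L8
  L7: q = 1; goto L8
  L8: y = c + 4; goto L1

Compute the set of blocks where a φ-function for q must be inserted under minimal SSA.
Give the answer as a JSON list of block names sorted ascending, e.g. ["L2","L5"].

idom tree: L1←L0 L2←L1 L3←L1 L4←L3 L5←L4 L6←L1 L7←L3 L8←L1
Join-block Dom:
  L1: preds {L0,L8}: {L0} ∩ {L0,L1,L8} = {L0}; idom=L0
  L6: preds {L1,L3}: {L0,L1} ∩ {L0,L1,L3} = {L0,L1}; idom=L1
  L7: preds {L3,L5}: {L0,L1,L3} ∩ {L0,L1,L3,L4,L5} = {L0,L1,L3}; idom=L3
  L8: preds {L2,L6,L7}: {L0,L1,L2} ∩ {L0,L1,L6} ∩ {L0,L1,L3,L7} = {L0,L1}; idom=L1

Frontier:
  join L1 pred L0: · stop@L0
  join L1 pred L8: L8→L1 stop@L0
  join L6 pred L1: · stop@L1
  join L6 pred L3: L3 stop@L1
  join L7 pred L3: · stop@L3
  join L7 pred L5: L5→L4 stop@L3
  join L8 pred L2: L2 stop@L1
  join L8 pred L6: L6 stop@L1
  join L8 pred L7: L7→L3 stop@L1
  L0 → ∅
  L1 → {L1}
  L2 → {L8}
  L3 → {L6,L8}
  L4 → {L7}
  L5 → {L7}
  L6 → {L8}
  L7 → {L8}
  L8 → {L1}

φ for q: defs {L4,L5,L7}
  DF⁺ = {L1,L7,L8}

Answer: ["L1", "L7", "L8"]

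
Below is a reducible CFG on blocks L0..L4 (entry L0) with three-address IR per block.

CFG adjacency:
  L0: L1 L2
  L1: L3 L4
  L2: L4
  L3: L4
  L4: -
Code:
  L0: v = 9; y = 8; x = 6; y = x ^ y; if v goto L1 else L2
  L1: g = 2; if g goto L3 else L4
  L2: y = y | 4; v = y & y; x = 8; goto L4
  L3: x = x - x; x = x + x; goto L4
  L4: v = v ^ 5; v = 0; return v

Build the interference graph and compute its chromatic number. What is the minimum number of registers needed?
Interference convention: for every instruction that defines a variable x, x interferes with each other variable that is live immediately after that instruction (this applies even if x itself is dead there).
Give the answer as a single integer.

Answer: 3

Working:
Per-block:
  L0 def {v,x,y} use ∅
  L1 def {g} use ∅
  L2 def {v,x,y} use {y}
  L3 def {x} use {x}
  L4 def {v} use {v}

Liveness:
  live L0: ∅→{v,x,y}
  live L1: {v,x}→{v,x}
  live L2: {y}→{v}
  live L3: {v,x}→{v}
  live L4: {v}→∅

Conflict graph:
  g↔{v,x}
  v↔{g,x,y}
  x↔{g,v,y}
  y↔{v,x}

Colouring:
  {g,v,x} pairwise interfere (3-clique) ⇒ χ ≥ 3
  assign g→R2 v→R0 x→R1 y→R2 — no edge inside a register ⇒ χ ≤ 3
  χ = 3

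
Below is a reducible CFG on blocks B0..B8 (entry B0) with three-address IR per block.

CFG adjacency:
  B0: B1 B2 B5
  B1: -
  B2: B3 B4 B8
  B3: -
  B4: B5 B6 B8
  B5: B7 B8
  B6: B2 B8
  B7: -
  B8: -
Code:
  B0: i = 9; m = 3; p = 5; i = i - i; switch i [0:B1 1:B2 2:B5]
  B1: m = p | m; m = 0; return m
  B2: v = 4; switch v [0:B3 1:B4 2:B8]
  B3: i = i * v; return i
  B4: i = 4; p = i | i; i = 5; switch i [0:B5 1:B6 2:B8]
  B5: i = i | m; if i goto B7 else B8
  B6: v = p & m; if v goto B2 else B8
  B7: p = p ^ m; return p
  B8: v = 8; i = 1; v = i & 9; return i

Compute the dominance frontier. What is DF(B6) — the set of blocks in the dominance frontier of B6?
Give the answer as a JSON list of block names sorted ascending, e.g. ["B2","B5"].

Answer: ["B2", "B8"]

Analysis:
idom tree: B1←B0 B2←B0 B3←B2 B4←B2 B5←B0 B6←B4 B7←B5 B8←B0
Join-block Dom:
  B2: preds {B0,B6}: {B0} ∩ {B0,B2,B4,B6} = {B0}; idom=B0
  B5: preds {B0,B4}: {B0} ∩ {B0,B2,B4} = {B0}; idom=B0
  B8: preds {B2,B4,B5,B6}: {B0,B2} ∩ {B0,B2,B4} ∩ {B0,B5} ∩ {B0,B2,B4,B6} = {B0}; idom=B0

Frontier:
  join B2 pred B0: · stop@B0
  join B2 pred B6: B6→B4→B2 stop@B0
  join B5 pred B0: · stop@B0
  join B5 pred B4: B4→B2 stop@B0
  join B8 pred B2: B2 stop@B0
  join B8 pred B4: B4→B2 stop@B0
  join B8 pred B5: B5 stop@B0
  join B8 pred B6: B6→B4→B2 stop@B0
  B0: DF=∅
  B1: DF=∅
  B2: DF={B2,B5,B8}
  B3: DF=∅
  B4: DF={B2,B5,B8}
  B5: DF={B8}
  B6: DF={B2,B8}
  B7: DF=∅
  B8: DF=∅

DF(B6) = ["B2", "B8"]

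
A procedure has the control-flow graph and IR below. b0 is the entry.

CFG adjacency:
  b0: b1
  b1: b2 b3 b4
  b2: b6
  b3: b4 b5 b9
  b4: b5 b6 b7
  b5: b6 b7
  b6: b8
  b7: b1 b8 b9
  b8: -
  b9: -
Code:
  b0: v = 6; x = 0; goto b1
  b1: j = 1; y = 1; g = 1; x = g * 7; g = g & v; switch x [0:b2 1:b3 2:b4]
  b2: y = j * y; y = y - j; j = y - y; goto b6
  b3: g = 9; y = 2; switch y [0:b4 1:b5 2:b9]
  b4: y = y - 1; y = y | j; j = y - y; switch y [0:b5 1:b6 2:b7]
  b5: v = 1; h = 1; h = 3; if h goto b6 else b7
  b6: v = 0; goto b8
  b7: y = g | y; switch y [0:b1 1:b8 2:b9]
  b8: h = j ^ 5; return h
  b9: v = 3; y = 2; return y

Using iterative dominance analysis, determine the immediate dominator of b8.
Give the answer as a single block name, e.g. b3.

idom tree: b1←b0 b2←b1 b3←b1 b4←b1 b5←b1 b6←b1 b7←b1 b8←b1 b9←b1
Dom∩ at merges:
  b1: preds {b0,b7}: {b0} ∩ {b0,b1,b7} = {b0}; idom=b0
  b4: preds {b1,b3}: {b0,b1} ∩ {b0,b1,b3} = {b0,b1}; idom=b1
  b5: preds {b3,b4}: {b0,b1,b3} ∩ {b0,b1,b4} = {b0,b1}; idom=b1
  b6: preds {b2,b4,b5}: {b0,b1,b2} ∩ {b0,b1,b4} ∩ {b0,b1,b5} = {b0,b1}; idom=b1
  b7: preds {b4,b5}: {b0,b1,b4} ∩ {b0,b1,b5} = {b0,b1}; idom=b1
  b8: preds {b6,b7}: {b0,b1,b6} ∩ {b0,b1,b7} = {b0,b1}; idom=b1
  b9: preds {b3,b7}: {b0,b1,b3} ∩ {b0,b1,b7} = {b0,b1}; idom=b1

idom(b8) = b1

Answer: b1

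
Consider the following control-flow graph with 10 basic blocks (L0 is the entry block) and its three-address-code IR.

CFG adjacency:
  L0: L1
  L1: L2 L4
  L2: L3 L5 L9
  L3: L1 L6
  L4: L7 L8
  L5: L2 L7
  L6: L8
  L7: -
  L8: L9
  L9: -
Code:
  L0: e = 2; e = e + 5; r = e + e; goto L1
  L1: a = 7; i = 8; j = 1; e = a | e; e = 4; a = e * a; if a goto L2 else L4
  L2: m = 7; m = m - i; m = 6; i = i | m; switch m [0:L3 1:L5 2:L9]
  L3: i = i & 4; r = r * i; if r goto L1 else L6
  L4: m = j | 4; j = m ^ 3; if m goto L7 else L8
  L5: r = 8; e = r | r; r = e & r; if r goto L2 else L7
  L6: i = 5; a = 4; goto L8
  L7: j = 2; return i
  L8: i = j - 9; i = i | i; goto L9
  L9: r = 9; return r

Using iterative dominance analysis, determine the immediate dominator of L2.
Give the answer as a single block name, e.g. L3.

Answer: L1

Working:
idom tree: L1←L0 L2←L1 L3←L2 L4←L1 L5←L2 L6←L3 L7←L1 L8←L1 L9←L1
Dom∩ at merges:
  L1: preds {L0,L3}: {L0} ∩ {L0,L1,L2,L3} = {L0}; idom=L0
  L2: preds {L1,L5}: {L0,L1} ∩ {L0,L1,L2,L5} = {L0,L1}; idom=L1
  L7: preds {L4,L5}: {L0,L1,L4} ∩ {L0,L1,L2,L5} = {L0,L1}; idom=L1
  L8: preds {L4,L6}: {L0,L1,L4} ∩ {L0,L1,L2,L3,L6} = {L0,L1}; idom=L1
  L9: preds {L2,L8}: {L0,L1,L2} ∩ {L0,L1,L8} = {L0,L1}; idom=L1

idom(L2) = L1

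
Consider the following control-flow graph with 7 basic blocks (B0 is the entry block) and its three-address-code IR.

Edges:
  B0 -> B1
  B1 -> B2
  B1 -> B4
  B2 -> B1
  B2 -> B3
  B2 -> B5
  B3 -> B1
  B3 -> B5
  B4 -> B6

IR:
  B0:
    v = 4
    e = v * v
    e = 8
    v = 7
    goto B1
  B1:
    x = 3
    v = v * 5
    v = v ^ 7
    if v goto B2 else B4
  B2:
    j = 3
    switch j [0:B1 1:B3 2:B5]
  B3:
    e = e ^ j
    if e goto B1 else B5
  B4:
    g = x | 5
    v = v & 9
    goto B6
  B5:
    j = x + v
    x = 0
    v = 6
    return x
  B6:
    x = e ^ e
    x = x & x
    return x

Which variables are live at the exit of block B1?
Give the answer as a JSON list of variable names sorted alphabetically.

Answer: ["e", "v", "x"]

Analysis:
def/use:
  B0: def={e,v} ue=∅
  B1: def={v,x} ue={v}
  B2: def={j} ue=∅
  B3: def={e} ue={e,j}
  B4: def={g,v} ue={v,x}
  B5: def={j,v,x} ue={v,x}
  B6: def={x} ue={e}

Liveness:
  B0: in=∅ out={e,v}
  B1: in={e,v} out={e,v,x}
  B2: in={e,v,x} out={e,j,v,x}
  B3: in={e,j,v,x} out={e,v,x}
  B4: in={e,v,x} out={e}
  B5: in={v,x} out=∅
  B6: in={e} out=∅

live-out(B1) = ["e", "v", "x"]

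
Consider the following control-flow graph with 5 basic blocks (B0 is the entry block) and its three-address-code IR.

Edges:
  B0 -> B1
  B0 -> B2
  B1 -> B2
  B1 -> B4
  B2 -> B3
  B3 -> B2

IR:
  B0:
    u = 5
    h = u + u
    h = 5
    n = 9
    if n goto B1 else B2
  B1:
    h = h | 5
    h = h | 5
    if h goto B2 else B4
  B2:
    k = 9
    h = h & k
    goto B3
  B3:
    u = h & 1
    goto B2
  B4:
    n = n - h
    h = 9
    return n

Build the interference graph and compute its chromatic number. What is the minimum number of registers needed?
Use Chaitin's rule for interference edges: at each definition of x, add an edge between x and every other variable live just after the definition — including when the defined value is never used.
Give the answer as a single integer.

Answer: 2

Derivation:
Per-block:
  B0: {h,n,u} / ∅
  B1: {h} / {h}
  B2: {h,k} / {h}
  B3: {u} / {h}
  B4: {h,n} / {h,n}

Liveness:
  B0 li=∅ lo={h,n}
  B1 li={h,n} lo={h,n}
  B2 li={h} lo={h}
  B3 li={h} lo={h}
  B4 li={h,n} lo=∅

Conflict graph:
  h — {k,n,u}
  k — {h}
  n — {h}
  u — {h}

Registers:
  {h,k} pairwise interfere (2-clique) ⇒ χ ≥ 2
  assign h→c0 k→c1 n→c1 u→c1 — no edge inside a register ⇒ χ ≤ 2
  χ = 2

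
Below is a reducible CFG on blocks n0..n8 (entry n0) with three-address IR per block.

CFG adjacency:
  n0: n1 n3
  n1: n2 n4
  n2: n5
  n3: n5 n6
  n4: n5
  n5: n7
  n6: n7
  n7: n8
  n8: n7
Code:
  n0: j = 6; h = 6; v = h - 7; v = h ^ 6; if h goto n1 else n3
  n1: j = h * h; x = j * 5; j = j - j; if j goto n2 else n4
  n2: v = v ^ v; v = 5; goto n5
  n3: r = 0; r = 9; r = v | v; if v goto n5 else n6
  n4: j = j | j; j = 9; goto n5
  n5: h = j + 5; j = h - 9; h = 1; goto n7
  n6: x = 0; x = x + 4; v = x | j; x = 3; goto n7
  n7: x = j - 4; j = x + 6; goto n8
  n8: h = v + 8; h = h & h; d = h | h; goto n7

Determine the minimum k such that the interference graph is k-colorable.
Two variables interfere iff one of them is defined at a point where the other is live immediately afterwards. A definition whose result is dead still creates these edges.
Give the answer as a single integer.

Block summaries:
  n0: {h,j,v} / ∅
  n1: {j,x} / {h}
  n2: {v} / {v}
  n3: {r} / {v}
  n4: {j} / {j}
  n5: {h,j} / {j}
  n6: {v,x} / {j}
  n7: {j,x} / {j}
  n8: {d,h} / {v}

Live sets:
  n0 li=∅ lo={h,j,v}
  n1 li={h,v} lo={j,v}
  n2 li={j,v} lo={j,v}
  n3 li={j,v} lo={j,v}
  n4 li={j,v} lo={j,v}
  n5 li={j,v} lo={j,v}
  n6 li={j} lo={j,v}
  n7 li={j,v} lo={j,v}
  n8 li={j,v} lo={j,v}

Interference:
  d↔{j,v}
  h↔{j,v}
  j↔{d,h,r,v,x}
  r↔{j,v}
  v↔{d,h,j,r,x}
  x↔{j,v}

Registers:
  lower bound: {d,j,v} mutually conflict ⇒ χ ≥ 3
  3-colouring: r0={j}  r1={v}  r2={d,h,r,x}
  χ = 3

Answer: 3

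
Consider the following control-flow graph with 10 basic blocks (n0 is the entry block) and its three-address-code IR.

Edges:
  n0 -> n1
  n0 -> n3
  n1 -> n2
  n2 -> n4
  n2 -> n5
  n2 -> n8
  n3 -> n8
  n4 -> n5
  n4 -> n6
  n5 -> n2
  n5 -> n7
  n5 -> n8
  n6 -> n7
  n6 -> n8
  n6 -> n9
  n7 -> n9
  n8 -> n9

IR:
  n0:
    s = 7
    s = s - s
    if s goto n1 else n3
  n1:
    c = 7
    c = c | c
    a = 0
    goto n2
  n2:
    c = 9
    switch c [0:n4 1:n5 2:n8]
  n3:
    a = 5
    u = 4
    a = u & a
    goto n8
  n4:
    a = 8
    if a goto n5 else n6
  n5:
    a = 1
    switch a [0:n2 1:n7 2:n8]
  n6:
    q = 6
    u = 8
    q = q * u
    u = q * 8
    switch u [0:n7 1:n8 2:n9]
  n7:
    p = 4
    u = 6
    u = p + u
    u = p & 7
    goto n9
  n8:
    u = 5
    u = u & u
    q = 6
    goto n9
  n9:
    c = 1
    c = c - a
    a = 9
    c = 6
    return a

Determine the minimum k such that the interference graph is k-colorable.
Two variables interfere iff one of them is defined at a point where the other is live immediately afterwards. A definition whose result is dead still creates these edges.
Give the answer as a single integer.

Answer: 3

Derivation:
Per-block:
  n0: def={s} ue=∅
  n1: def={a,c} ue=∅
  n2: def={c} ue=∅
  n3: def={a,u} ue=∅
  n4: def={a} ue=∅
  n5: def={a} ue=∅
  n6: def={q,u} ue=∅
  n7: def={p,u} ue=∅
  n8: def={q,u} ue=∅
  n9: def={a,c} ue={a}

Live sets:
  n0: in=∅ out=∅
  n1: in=∅ out={a}
  n2: in={a} out={a}
  n3: in=∅ out={a}
  n4: in=∅ out={a}
  n5: in=∅ out={a}
  n6: in={a} out={a}
  n7: in={a} out={a}
  n8: in={a} out={a}
  n9: in={a} out=∅

Conflict graph:
  a↔{c,p,q,u}
  c↔{a}
  p↔{a,u}
  q↔{a,u}
  s↔∅
  u↔{a,p,q}

Registers:
  clique {a,p,u} ⇒ need ≥ 3
  assign a→c0 c→c1 p→c2 q→c2 s→c0 u→c1 — no edge inside a register ⇒ χ ≤ 3
  χ = 3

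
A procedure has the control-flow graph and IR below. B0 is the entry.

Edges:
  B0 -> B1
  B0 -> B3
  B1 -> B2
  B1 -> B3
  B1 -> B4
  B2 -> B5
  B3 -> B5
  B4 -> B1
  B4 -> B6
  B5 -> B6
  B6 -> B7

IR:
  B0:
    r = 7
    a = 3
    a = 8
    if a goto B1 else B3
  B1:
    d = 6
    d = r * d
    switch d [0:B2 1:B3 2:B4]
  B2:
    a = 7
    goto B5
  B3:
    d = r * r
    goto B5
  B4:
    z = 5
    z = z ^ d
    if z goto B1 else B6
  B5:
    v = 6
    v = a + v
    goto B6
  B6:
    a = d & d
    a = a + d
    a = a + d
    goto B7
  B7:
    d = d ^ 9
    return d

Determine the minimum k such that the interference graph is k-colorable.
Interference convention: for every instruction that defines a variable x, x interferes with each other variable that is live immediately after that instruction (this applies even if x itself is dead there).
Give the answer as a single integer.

Answer: 4

Working:
def/use:
  B0: def={a,r} ue=∅
  B1: def={d} ue={r}
  B2: def={a} ue=∅
  B3: def={d} ue={r}
  B4: def={z} ue={d}
  B5: def={v} ue={a}
  B6: def={a} ue={d}
  B7: def={d} ue={d}

Live sets:
  B0: in=∅ out={a,r}
  B1: in={a,r} out={a,d,r}
  B2: in={d} out={a,d}
  B3: in={a,r} out={a,d}
  B4: in={a,d,r} out={a,d,r}
  B5: in={a,d} out={d}
  B6: in={d} out={d}
  B7: in={d} out=∅

Conflict graph:
  a↔{d,r,v,z}
  d↔{a,r,v,z}
  r↔{a,d,z}
  v↔{a,d}
  z↔{a,d,r}

Registers:
  clique {a,d,r,z} ⇒ need ≥ 4
  assign a→c0 d→c1 r→c2 v→c2 z→c3 — no edge inside a register ⇒ χ ≤ 4
  χ = 4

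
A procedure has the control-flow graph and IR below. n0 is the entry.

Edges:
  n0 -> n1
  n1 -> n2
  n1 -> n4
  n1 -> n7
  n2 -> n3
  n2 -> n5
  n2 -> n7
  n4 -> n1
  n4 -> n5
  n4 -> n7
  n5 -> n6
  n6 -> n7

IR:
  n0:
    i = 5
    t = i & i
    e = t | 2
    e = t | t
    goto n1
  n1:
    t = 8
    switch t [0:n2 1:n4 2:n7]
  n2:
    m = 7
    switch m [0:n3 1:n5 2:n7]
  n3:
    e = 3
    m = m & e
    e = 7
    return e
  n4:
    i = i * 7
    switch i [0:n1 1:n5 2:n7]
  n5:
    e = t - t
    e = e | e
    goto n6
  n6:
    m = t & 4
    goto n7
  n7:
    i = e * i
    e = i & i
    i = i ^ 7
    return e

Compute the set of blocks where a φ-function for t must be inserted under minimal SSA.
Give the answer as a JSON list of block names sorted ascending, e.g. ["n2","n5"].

idom tree: n1←n0 n2←n1 n3←n2 n4←n1 n5←n1 n6←n5 n7←n1
Join-block Dom:
  n1: preds {n0,n4}: {n0} ∩ {n0,n1,n4} = {n0}; idom=n0
  n5: preds {n2,n4}: {n0,n1,n2} ∩ {n0,n1,n4} = {n0,n1}; idom=n1
  n7: preds {n1,n2,n4,n6}: {n0,n1} ∩ {n0,n1,n2} ∩ {n0,n1,n4} ∩ {n0,n1,n5,n6} = {n0,n1}; idom=n1

Frontier:
  join n1 pred n0: · stop@n0
  join n1 pred n4: n4→n1 stop@n0
  join n5 pred n2: n2 stop@n1
  join n5 pred n4: n4 stop@n1
  join n7 pred n1: · stop@n1
  join n7 pred n2: n2 stop@n1
  join n7 pred n4: n4 stop@n1
  join n7 pred n6: n6→n5 stop@n1
  n0: DF=∅
  n1: DF={n1}
  n2: DF={n5,n7}
  n3: DF=∅
  n4: DF={n1,n5,n7}
  n5: DF={n7}
  n6: DF={n7}
  n7: DF=∅

φ for t: defs {n0,n1}
  DF⁺ = {n1}

Answer: ["n1"]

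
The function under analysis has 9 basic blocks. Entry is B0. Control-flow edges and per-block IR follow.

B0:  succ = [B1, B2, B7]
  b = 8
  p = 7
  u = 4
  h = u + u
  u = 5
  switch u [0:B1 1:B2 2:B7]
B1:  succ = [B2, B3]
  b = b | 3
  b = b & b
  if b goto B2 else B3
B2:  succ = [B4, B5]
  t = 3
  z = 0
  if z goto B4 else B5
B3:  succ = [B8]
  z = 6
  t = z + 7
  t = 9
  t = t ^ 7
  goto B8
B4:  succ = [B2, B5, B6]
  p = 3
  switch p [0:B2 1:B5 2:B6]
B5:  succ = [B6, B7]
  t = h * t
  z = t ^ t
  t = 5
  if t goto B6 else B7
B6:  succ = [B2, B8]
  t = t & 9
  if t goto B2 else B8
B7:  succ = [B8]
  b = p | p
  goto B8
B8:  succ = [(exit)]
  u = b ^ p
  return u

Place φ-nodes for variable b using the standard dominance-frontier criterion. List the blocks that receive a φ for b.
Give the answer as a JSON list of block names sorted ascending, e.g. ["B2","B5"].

Answer: ["B2", "B7", "B8"]

Derivation:
idom tree: B1←B0 B2←B0 B3←B1 B4←B2 B5←B2 B6←B2 B7←B0 B8←B0
Join-block Dom:
  B2: preds {B0,B1,B4,B6}: {B0} ∩ {B0,B1} ∩ {B0,B2,B4} ∩ {B0,B2,B6} = {B0}; idom=B0
  B5: preds {B2,B4}: {B0,B2} ∩ {B0,B2,B4} = {B0,B2}; idom=B2
  B6: preds {B4,B5}: {B0,B2,B4} ∩ {B0,B2,B5} = {B0,B2}; idom=B2
  B7: preds {B0,B5}: {B0} ∩ {B0,B2,B5} = {B0}; idom=B0
  B8: preds {B3,B6,B7}: {B0,B1,B3} ∩ {B0,B2,B6} ∩ {B0,B7} = {B0}; idom=B0

DF walk-up:
  B2←B0: walk · to B0
  B2←B1: walk B1 to B0
  B2←B4: walk B4→B2 to B0
  B2←B6: walk B6→B2 to B0
  B5←B2: walk · to B2
  B5←B4: walk B4 to B2
  B6←B4: walk B4 to B2
  B6←B5: walk B5 to B2
  B7←B0: walk · to B0
  B7←B5: walk B5→B2 to B0
  B8←B3: walk B3→B1 to B0
  B8←B6: walk B6→B2 to B0
  B8←B7: walk B7 to B0
  B0 → ∅
  B1 → {B2,B8}
  B2 → {B2,B7,B8}
  B3 → {B8}
  B4 → {B2,B5,B6}
  B5 → {B6,B7}
  B6 → {B2,B8}
  B7 → {B8}
  B8 → ∅

φ for b: defs {B0,B1,B7}
  DF⁺ = {B2,B7,B8}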